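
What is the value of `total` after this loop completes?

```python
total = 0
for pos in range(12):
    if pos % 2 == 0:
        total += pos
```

Sum of even numbers 0 to 11
`total` takes the values: 0 → 2 → 6 → 12 → 20 → 30

Answer: 30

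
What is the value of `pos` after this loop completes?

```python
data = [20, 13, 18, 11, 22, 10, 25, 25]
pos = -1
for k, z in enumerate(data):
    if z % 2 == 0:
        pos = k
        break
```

First even number index in [20, 13, 18, 11, 22, 10, 25, 25]
`pos` takes the values: -1 → 0

Answer: 0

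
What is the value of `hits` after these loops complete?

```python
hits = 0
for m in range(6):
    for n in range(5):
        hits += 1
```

6 * 5 = 30
`hits` takes the values: 0 → 1 → 2 → 3 → 4 → 5 → 6 → 7 → 8 → 9 → 10 → 11 → 12 → 13 → 14 → 15 → 16 → 17 → 18 → 19 → 20 → 21 → 22 → 23 → 24 → 25 → 26 → 27 → 28 → 29 → 30

Answer: 30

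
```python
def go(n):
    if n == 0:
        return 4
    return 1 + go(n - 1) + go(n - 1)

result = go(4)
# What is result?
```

go(n) = 1 + 2·go(n-1), go(0)=4. Closed form: (4+1)·2^4 - 1 = 79.

Answer: 79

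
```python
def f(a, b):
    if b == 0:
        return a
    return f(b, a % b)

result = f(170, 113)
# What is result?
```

f(170, 113) -> f(113, 57) -> f(57, 56) -> f(56, 1) -> f(1, 0) -> 1

Answer: 1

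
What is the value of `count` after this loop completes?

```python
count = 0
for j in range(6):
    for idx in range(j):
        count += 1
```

Triangle number: 0+1+2+...+5
`count` takes the values: 0 → 1 → 2 → 3 → 4 → 5 → 6 → 7 → 8 → 9 → 10 → 11 → 12 → 13 → 14 → 15

Answer: 15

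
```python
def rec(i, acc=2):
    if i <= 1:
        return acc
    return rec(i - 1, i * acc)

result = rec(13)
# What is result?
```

Accumulator trace (n, acc): (13, 2) -> (12, 26) -> (11, 312) -> (10, 3432) -> (9, 34320) -> (8, 308880) -> (7, 2471040) -> (6, 17297280) -> (5, 103783680) -> (4, 518918400) -> (3, 2075673600) -> (2, 6227020800) -> (1, 12454041600) -> return 12454041600

Answer: 12454041600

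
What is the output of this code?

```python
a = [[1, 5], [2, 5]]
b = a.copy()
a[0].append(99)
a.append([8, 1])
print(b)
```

Key concept: shallow copy with nested lists.
Step by step:
`a = [[1, 5], [2, 5]]` → a = [[1, 5], [2, 5]]
`b = a.copy()` → b = [[1, 5], [2, 5]]
`a[0].append(99)` → a = [[1, 5, 99], [2, 5]]; b = [[1, 5, 99], [2, 5]]
`a.append([8, 1])` → a = [[1, 5, 99], [2, 5], [8, 1]]
`print(b)` → prints [[1, 5, 99], [2, 5]]

Answer: [[1, 5, 99], [2, 5]]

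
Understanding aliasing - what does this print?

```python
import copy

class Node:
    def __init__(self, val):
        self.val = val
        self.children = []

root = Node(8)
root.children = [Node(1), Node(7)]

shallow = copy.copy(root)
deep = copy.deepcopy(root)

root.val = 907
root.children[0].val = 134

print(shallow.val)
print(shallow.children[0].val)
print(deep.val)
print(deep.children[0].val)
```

Key concept: deep copy with custom objects.
Step by step:
`root = Node(8)` → root = Node(val=8, children=[])
`root.children = [Node(1), Node(7)]` → root = Node(val=8, children=[Node(val=1, children=[]), Node(val=7, children=[])])
`shallow = copy.copy(root)` → shallow = Node(val=8, children=[Node(val=1, children=[]), Node(val=7, children=[])])
`deep = copy.deepcopy(root)` → deep = Node(val=8, children=[Node(val=1, children=[]), Node(val=7, children=[])])
`root.val = 907` → root = Node(val=907, children=[Node(val=1, children=[]), Node(val=7, children=[])])
`root.children[0].val = 134` → root = Node(val=907, children=[Node(val=134, children=[]), Node(val=7, children=[])]); shallow = Node(val=8, children=[Node(val=134, children=[]), Node(val=7, children=[])])
`print(shallow.val)` → prints 8
`print(shallow.children[0].val)` → prints 134
`print(deep.val)` → prints 8
`print(deep.children[0].val)` → prints 1

Answer:
8
134
8
1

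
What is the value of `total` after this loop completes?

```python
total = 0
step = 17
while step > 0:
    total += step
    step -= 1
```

Sum 17 down to 1
`total` takes the values: 0 → 17 → 33 → 48 → 62 → 75 → 87 → 98 → 108 → 117 → 125 → 132 → 138 → 143 → 147 → 150 → 152 → 153

Answer: 153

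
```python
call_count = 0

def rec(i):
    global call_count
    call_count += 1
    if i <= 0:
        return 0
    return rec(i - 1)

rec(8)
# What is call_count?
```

Linear recursion stepping by 1: 9 calls from i=8 down to ≤0.

Answer: 9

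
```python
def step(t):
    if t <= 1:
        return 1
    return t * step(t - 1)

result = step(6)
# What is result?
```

step(6) = 6 * 5 * 4 * 3 * 2 * 1 = 720

Answer: 720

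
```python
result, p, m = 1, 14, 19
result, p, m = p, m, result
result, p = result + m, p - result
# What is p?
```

Trace:
`result, p, m = 1, 14, 19` → result = 1; p = 14; m = 19
`result, p, m = p, m, result` → result = 14; p = 19; m = 1
`result, p = result + m, p - result` → result = 15; p = 5
So p = 5

Answer: 5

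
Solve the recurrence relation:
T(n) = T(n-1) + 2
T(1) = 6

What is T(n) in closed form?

Unrolling: T(n) = T(1) + 2·(n-1) = 6 + 2(n-1) = 2n + 4.

Answer: T(n) = 2n + 4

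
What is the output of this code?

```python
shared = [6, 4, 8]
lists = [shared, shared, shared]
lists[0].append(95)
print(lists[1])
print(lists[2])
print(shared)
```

Key concept: list of same reference.
Step by step:
`shared = [6, 4, 8]` → shared = [6, 4, 8]
`lists = [shared, shared, shared]` → lists = [[6, 4, 8], [6, 4, 8], [6, 4, 8]]
`lists[0].append(95)` → shared = [6, 4, 8, 95]; lists = [[6, 4, 8, 95], [6, 4, 8, 95], [6, 4, 8, 95]]
`print(lists[1])` → prints [6, 4, 8, 95]
`print(lists[2])` → prints [6, 4, 8, 95]
`print(shared)` → prints [6, 4, 8, 95]

Answer:
[6, 4, 8, 95]
[6, 4, 8, 95]
[6, 4, 8, 95]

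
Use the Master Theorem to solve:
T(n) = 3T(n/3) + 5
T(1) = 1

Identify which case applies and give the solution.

a=3, b=3, f(n)=5. log_3(3) = 1. Since c=0 < 1, Case 1 applies: T(n) = Θ(n^log_b(a)) = O(n).

Answer: O(n) - Case 1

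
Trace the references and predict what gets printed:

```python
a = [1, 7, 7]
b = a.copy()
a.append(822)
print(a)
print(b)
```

Key concept: list.copy() creates independent copy.
Step by step:
`a = [1, 7, 7]` → a = [1, 7, 7]
`b = a.copy()` → b = [1, 7, 7]
`a.append(822)` → a = [1, 7, 7, 822]
`print(a)` → prints [1, 7, 7, 822]
`print(b)` → prints [1, 7, 7]

Answer:
[1, 7, 7, 822]
[1, 7, 7]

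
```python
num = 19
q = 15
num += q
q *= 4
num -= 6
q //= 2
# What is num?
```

Trace:
`num = 19` → num = 19
`q = 15` → q = 15
`num += q` → num = 34
`q *= 4` → q = 60
`num -= 6` → num = 28
`q //= 2` → q = 30
So num = 28

Answer: 28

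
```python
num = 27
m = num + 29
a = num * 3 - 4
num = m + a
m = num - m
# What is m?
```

Trace:
`num = 27` → num = 27
`m = num + 29` → m = 56
`a = num * 3 - 4` → a = 77
`num = m + a` → num = 133
`m = num - m` → m = 77
So m = 77

Answer: 77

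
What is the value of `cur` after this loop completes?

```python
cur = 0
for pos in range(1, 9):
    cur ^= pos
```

XOR of 1 to 8
`cur` takes the values: 0 → 1 → 3 → 0 → 4 → 1 → 7 → 0 → 8

Answer: 8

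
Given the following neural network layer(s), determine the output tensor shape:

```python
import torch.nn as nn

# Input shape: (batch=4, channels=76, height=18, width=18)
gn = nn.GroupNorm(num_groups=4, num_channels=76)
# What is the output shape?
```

Input: (4, 76, 18, 18) -> Output: (4, 76, 18, 18)

Answer: (4, 76, 18, 18)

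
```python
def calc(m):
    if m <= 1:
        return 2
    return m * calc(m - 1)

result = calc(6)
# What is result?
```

calc(6) = 6 * 5 * 4 * 3 * 2 * 2 = 1440

Answer: 1440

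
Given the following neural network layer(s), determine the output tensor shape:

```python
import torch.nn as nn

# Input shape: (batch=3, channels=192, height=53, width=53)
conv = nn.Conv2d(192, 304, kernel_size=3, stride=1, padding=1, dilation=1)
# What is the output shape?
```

Input: (3, 192, 53, 53) -> Output: (3, 304, 53, 53)

Answer: (3, 304, 53, 53)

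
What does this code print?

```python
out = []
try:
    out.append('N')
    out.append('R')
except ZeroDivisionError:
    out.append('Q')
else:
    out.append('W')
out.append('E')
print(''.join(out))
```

Execution trace: 'N' (try body) → 'R' (try body, no exception) → 'W' (else) → 'E' (after the try/except). Output: NRWE

Answer: NRWE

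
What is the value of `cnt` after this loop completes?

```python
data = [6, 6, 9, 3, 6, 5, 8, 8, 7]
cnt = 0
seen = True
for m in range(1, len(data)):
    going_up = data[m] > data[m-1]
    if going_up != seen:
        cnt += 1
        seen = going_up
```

Count direction changes in [6, 6, 9, 3, 6, 5, 8, 8, 7]
`cnt` takes the values: 0 → 1 → 2 → 3 → 4 → 5 → 6 → 7

Answer: 7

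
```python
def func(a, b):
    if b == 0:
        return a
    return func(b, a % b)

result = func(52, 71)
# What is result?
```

func(52, 71) -> func(71, 52) -> func(52, 19) -> func(19, 14) -> func(14, 5) -> func(5, 4) -> func(4, 1) -> func(1, 0) -> 1

Answer: 1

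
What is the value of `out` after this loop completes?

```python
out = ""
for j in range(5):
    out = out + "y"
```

Repeat 'y' 5 times
`out` takes the values: "" → "y" → "yy" → "yyy" → "yyyy" → "yyyyy"

Answer: "yyyyy"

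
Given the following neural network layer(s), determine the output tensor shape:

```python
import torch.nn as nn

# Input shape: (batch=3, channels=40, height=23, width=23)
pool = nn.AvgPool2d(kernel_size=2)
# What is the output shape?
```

Input: (3, 40, 23, 23) -> Output: (3, 40, 11, 11)

Answer: (3, 40, 11, 11)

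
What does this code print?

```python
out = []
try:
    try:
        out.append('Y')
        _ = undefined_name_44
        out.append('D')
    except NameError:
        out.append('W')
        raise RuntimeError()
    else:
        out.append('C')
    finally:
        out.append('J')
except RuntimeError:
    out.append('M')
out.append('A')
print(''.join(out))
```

Execution trace: 'Y' (inner try body) → 'W' (inner except NameError) → 'J' (inner finally) → 'M' (outer except RuntimeError) → 'A' (after the try/except). Output: YWJMA

Answer: YWJMA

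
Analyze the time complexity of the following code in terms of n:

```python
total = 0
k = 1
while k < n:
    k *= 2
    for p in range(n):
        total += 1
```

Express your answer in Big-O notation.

Each loop level contributes: log n × n. Multiplying the contributions gives O(n log n).

Answer: O(n log n)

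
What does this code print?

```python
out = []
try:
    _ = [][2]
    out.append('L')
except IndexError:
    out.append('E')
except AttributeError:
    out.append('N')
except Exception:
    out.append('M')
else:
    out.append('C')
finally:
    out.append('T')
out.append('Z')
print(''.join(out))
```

Execution trace: 'E' (except IndexError) → 'T' (finally) → 'Z' (after the try/except). Output: ETZ

Answer: ETZ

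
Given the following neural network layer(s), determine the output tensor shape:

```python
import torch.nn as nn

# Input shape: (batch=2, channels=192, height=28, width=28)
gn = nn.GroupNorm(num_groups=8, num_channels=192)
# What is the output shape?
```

Input: (2, 192, 28, 28) -> Output: (2, 192, 28, 28)

Answer: (2, 192, 28, 28)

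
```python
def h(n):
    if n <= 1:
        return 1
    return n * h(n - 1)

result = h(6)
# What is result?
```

h(6) = 6 * 5 * 4 * 3 * 2 * 1 = 720

Answer: 720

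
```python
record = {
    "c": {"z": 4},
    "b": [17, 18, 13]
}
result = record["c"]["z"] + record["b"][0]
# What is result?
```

Trace:
`record = { ...` → record = {'c': {'z': 4}, 'b': [17, 18, 13]}
`result = record["c"]["z"] + record["b"][0]` → result = 21
So result = 21

Answer: 21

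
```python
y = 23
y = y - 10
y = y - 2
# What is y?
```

Trace:
`y = 23` → y = 23
`y = y - 10` → y = 13
`y = y - 2` → y = 11
So y = 11

Answer: 11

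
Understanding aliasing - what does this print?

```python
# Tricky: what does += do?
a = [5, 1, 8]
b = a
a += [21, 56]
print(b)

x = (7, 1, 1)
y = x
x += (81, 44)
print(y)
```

Key concept: += behavior differs for mutable vs immutable.
Step by step:
`a = [5, 1, 8]` → a = [5, 1, 8]
`b = a` → b = [5, 1, 8] (same object as a)
`a += [21, 56]` → a = [5, 1, 8, 21, 56] (same object as b); b = [5, 1, 8, 21, 56] (same object as a)
`print(b)` → prints [5, 1, 8, 21, 56]
`x = (7, 1, 1)` → x = (7, 1, 1)
`y = x` → y = (7, 1, 1)
`x += (81, 44)` → x = (7, 1, 1, 81, 44)
`print(y)` → prints (7, 1, 1)

Answer:
[5, 1, 8, 21, 56]
(7, 1, 1)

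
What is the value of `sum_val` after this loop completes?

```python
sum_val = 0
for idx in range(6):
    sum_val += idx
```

Sum of 0 to 5 = 15
`sum_val` takes the values: 0 → 1 → 3 → 6 → 10 → 15

Answer: 15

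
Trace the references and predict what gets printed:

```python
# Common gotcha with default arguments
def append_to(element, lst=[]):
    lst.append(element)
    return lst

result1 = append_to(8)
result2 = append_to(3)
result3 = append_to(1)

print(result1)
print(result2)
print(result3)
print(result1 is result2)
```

Key concept: mutable default argument gotcha.
Step by step:
`result1 = append_to(8)` → result1 = [8]
`result2 = append_to(3)` → result1 = [8, 3] (same object as result2); result2 = [8, 3] (same object as result1)
`result3 = append_to(1)` → result1 = [8, 3, 1] (same object as result2, result3); result2 = [8, 3, 1] (same object as result1, result3); result3 = [8, 3, 1] (same object as result1, result2)
`print(result1)` → prints [8, 3, 1]
`print(result2)` → prints [8, 3, 1]
`print(result3)` → prints [8, 3, 1]
`print(result1 is result2)` → prints True

Answer:
[8, 3, 1]
[8, 3, 1]
[8, 3, 1]
True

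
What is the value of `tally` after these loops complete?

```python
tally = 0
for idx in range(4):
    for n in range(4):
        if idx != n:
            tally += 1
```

4² - 4 (exclude diagonal)
`tally` takes the values: 0 → 1 → 2 → 3 → 4 → 5 → 6 → 7 → 8 → 9 → 10 → 11 → 12

Answer: 12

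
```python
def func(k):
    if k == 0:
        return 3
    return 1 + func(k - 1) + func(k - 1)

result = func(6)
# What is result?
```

func(k) = 1 + 2·func(k-1), func(0)=3. Closed form: (3+1)·2^6 - 1 = 255.

Answer: 255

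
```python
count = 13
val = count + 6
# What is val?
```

Trace:
`count = 13` → count = 13
`val = count + 6` → val = 19
So val = 19

Answer: 19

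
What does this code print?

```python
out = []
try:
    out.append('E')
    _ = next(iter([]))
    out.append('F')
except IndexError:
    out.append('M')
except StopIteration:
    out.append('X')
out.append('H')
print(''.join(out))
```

Execution trace: 'E' (try body) → 'X' (except StopIteration) → 'H' (after the try/except). Output: EXH

Answer: EXH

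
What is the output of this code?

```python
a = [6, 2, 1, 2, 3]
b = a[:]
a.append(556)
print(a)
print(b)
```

Key concept: slice [:] creates copy.
Step by step:
`a = [6, 2, 1, 2, 3]` → a = [6, 2, 1, 2, 3]
`b = a[:]` → b = [6, 2, 1, 2, 3]
`a.append(556)` → a = [6, 2, 1, 2, 3, 556]
`print(a)` → prints [6, 2, 1, 2, 3, 556]
`print(b)` → prints [6, 2, 1, 2, 3]

Answer:
[6, 2, 1, 2, 3, 556]
[6, 2, 1, 2, 3]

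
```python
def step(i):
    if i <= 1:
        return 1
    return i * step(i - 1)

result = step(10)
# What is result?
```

step(10) = 10 * 9 * 8 * 7 * 6 * 5 * 4 * 3 * 2 * 1 = 3628800

Answer: 3628800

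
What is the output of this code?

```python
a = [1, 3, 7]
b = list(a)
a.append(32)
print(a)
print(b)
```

Key concept: list() constructor creates copy.
Step by step:
`a = [1, 3, 7]` → a = [1, 3, 7]
`b = list(a)` → b = [1, 3, 7]
`a.append(32)` → a = [1, 3, 7, 32]
`print(a)` → prints [1, 3, 7, 32]
`print(b)` → prints [1, 3, 7]

Answer:
[1, 3, 7, 32]
[1, 3, 7]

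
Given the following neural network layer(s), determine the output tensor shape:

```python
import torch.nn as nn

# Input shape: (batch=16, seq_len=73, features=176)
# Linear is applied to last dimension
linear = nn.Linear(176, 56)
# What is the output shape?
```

Input: (16, 73, 176) -> Output: (16, 73, 56)

Answer: (16, 73, 56)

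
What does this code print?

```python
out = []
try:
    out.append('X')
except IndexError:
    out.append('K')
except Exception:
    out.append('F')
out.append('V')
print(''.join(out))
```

Execution trace: 'X' (try body, no exception) → 'V' (after the try/except). Output: XV

Answer: XV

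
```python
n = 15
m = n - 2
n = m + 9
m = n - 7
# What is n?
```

Trace:
`n = 15` → n = 15
`m = n - 2` → m = 13
`n = m + 9` → n = 22
`m = n - 7` → m = 15
So n = 22

Answer: 22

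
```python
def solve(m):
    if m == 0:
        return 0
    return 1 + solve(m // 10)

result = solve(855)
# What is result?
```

Count of digits of 855: 3

Answer: 3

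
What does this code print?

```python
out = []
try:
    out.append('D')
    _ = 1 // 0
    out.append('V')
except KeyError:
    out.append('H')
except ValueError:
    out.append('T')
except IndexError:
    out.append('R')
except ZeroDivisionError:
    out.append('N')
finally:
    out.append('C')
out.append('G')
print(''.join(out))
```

Execution trace: 'D' (try body) → 'N' (except ZeroDivisionError) → 'C' (finally) → 'G' (after the try/except). Output: DNCG

Answer: DNCG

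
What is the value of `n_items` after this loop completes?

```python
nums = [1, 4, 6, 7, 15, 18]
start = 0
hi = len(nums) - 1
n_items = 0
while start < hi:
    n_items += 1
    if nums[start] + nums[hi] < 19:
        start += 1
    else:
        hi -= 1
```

Steps to find pair summing to 19
`n_items` takes the values: 0 → 1 → 2 → 3 → 4 → 5

Answer: 5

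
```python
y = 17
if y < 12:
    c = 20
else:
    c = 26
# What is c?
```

Trace:
`y = 17` → y = 17
`if y < 12: ...` → y < 12 is False, take else branch → c = 26
So c = 26

Answer: 26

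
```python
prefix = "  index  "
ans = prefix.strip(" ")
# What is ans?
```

Trace:
`prefix = "  index  "` → prefix = '  index  '
`ans = prefix.strip(" ")` → ans = 'index'
So ans = 'index'

Answer: 'index'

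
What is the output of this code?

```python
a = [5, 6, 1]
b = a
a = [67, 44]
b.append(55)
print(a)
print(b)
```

Key concept: rebinding vs mutation: a is rebound to a new list, b still points at the original.
Step by step:
`a = [5, 6, 1]` → a = [5, 6, 1]
`b = a` → b = [5, 6, 1] (same object as a)
`a = [67, 44]` → a = [67, 44]
`b.append(55)` → b = [5, 6, 1, 55]
`print(a)` → prints [67, 44]
`print(b)` → prints [5, 6, 1, 55]

Answer:
[67, 44]
[5, 6, 1, 55]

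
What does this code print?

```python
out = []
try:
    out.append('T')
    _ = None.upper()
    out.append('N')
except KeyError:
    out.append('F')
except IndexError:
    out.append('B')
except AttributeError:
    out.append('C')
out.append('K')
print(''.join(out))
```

Execution trace: 'T' (try body) → 'C' (except AttributeError) → 'K' (after the try/except). Output: TCK

Answer: TCK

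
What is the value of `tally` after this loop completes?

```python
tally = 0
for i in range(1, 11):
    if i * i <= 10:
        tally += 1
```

Count numbers where i² ≤ 10
`tally` takes the values: 0 → 1 → 2 → 3

Answer: 3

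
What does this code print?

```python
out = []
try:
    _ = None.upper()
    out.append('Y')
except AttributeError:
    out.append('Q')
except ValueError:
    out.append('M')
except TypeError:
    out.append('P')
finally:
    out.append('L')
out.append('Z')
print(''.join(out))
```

Execution trace: 'Q' (except AttributeError) → 'L' (finally) → 'Z' (after the try/except). Output: QLZ

Answer: QLZ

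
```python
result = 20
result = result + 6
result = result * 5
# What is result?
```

Trace:
`result = 20` → result = 20
`result = result + 6` → result = 26
`result = result * 5` → result = 130
So result = 130

Answer: 130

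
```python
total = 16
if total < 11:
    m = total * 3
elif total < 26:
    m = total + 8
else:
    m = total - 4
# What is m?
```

Trace:
`total = 16` → total = 16
`if total < 11: ...` → total < 11 is False, total < 26 is True → m = 24
So m = 24

Answer: 24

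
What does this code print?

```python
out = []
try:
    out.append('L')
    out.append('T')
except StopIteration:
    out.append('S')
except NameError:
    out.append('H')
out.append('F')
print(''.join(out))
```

Execution trace: 'L' (try body) → 'T' (try body, no exception) → 'F' (after the try/except). Output: LTF

Answer: LTF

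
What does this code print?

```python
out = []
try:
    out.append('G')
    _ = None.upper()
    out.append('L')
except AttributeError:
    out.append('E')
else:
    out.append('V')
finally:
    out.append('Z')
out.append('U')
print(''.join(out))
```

Execution trace: 'G' (try body) → 'E' (except AttributeError) → 'Z' (finally) → 'U' (after the try/except). Output: GEZU

Answer: GEZU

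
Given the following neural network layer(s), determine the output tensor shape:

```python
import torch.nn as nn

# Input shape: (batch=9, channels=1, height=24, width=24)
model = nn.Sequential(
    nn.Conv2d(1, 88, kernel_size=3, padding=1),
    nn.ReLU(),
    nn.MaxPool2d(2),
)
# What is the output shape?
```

Input: (9, 1, 24, 24) -> after Conv2d: (9, 88, 24, 24) -> after ReLU: (9, 88, 24, 24) -> Output: (9, 88, 12, 12)

Answer: (9, 88, 12, 12)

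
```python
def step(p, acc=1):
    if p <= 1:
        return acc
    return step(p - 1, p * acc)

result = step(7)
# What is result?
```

Accumulator trace (n, acc): (7, 1) -> (6, 7) -> (5, 42) -> (4, 210) -> (3, 840) -> (2, 2520) -> (1, 5040) -> return 5040

Answer: 5040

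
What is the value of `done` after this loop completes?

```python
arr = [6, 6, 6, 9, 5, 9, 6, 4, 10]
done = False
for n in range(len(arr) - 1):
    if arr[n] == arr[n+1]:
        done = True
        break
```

Check consecutive duplicates in [6, 6, 6, 9, 5, 9, 6, 4, 10]
`done` takes the values: False → True

Answer: True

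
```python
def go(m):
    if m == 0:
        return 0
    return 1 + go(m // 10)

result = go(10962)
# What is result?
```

Count of digits of 10962: 5

Answer: 5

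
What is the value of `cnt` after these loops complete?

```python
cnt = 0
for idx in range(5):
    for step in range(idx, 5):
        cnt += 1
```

Upper triangle: 5 + 4 + ... + 1
`cnt` takes the values: 0 → 1 → 2 → 3 → 4 → 5 → 6 → 7 → 8 → 9 → 10 → 11 → 12 → 13 → 14 → 15

Answer: 15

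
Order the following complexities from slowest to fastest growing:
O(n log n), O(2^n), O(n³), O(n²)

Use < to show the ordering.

Ordered by growth rate: O(n log n) < O(n²) < O(n³) < O(2^n)

Answer: O(n log n) < O(n²) < O(n³) < O(2^n)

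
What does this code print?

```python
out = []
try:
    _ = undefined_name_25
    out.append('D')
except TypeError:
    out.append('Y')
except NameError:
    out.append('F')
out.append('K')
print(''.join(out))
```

Execution trace: 'F' (except NameError) → 'K' (after the try/except). Output: FK

Answer: FK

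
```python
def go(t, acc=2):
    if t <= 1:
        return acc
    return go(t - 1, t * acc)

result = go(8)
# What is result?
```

Accumulator trace (n, acc): (8, 2) -> (7, 16) -> (6, 112) -> (5, 672) -> (4, 3360) -> (3, 13440) -> (2, 40320) -> (1, 80640) -> return 80640

Answer: 80640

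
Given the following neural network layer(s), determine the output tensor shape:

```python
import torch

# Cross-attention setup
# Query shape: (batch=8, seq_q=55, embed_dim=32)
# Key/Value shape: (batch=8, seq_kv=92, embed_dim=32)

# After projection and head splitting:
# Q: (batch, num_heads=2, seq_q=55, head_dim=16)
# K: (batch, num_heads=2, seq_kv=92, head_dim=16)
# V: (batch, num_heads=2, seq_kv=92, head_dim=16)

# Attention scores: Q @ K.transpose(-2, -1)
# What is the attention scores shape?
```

Input: (8, 55, 32) -> Output: (8, 2, 55, 92)

Answer: (8, 2, 55, 92)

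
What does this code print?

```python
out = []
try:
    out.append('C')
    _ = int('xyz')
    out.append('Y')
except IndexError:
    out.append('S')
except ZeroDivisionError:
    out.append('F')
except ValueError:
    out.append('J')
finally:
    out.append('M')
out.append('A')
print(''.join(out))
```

Execution trace: 'C' (try body) → 'J' (except ValueError) → 'M' (finally) → 'A' (after the try/except). Output: CJMA

Answer: CJMA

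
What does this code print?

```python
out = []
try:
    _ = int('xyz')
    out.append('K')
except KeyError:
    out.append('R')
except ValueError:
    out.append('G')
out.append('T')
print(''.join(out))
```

Execution trace: 'G' (except ValueError) → 'T' (after the try/except). Output: GT

Answer: GT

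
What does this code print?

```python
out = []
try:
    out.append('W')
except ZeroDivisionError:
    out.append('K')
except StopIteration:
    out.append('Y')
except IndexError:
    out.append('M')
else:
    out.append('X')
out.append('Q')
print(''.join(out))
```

Execution trace: 'W' (try body, no exception) → 'X' (else) → 'Q' (after the try/except). Output: WXQ

Answer: WXQ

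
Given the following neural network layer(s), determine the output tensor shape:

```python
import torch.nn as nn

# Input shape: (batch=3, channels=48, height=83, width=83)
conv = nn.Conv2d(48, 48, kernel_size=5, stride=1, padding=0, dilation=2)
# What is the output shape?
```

Input: (3, 48, 83, 83) -> Output: (3, 48, 75, 75)

Answer: (3, 48, 75, 75)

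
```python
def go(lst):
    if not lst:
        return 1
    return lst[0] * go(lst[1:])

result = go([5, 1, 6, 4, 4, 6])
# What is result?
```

Product over [5, 1, 6, 4, 4, 6] = 5 * 1 * 6 * 4 * 4 * 6 = 2880

Answer: 2880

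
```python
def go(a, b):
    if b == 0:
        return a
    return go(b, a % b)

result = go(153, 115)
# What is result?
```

go(153, 115) -> go(115, 38) -> go(38, 1) -> go(1, 0) -> 1

Answer: 1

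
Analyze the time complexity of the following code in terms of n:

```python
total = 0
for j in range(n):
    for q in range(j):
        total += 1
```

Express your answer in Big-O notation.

Each loop level contributes: n × n. Multiplying the contributions gives O(n^2).

Answer: O(n^2)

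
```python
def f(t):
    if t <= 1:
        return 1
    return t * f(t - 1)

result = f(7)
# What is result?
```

f(7) = 7 * 6 * 5 * 4 * 3 * 2 * 1 = 5040

Answer: 5040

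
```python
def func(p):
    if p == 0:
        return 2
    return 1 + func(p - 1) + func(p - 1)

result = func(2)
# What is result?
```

func(p) = 1 + 2·func(p-1), func(0)=2. Closed form: (2+1)·2^2 - 1 = 11.

Answer: 11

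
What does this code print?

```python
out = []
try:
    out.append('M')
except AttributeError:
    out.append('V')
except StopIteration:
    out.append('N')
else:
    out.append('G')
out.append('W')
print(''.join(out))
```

Execution trace: 'M' (try body, no exception) → 'G' (else) → 'W' (after the try/except). Output: MGW

Answer: MGW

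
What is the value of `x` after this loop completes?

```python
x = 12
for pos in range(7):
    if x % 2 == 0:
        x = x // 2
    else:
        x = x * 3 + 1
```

Collatz-style transformation from 12
`x` takes the values: 12 → 6 → 3 → 10 → 5 → 16 → 8 → 4

Answer: 4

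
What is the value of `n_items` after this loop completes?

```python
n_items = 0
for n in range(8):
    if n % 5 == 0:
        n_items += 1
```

Count numbers divisible by 5 in range(8)
`n_items` takes the values: 0 → 1 → 2

Answer: 2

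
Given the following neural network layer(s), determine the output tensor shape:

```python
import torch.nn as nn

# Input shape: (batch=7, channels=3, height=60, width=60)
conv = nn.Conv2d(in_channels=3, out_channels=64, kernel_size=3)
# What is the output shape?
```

Input: (7, 3, 60, 60) -> Output: (7, 64, 58, 58)

Answer: (7, 64, 58, 58)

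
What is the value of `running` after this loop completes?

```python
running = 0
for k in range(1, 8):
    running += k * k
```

Sum of squares 1² to 7² = 140
`running` takes the values: 0 → 1 → 5 → 14 → 30 → 55 → 91 → 140

Answer: 140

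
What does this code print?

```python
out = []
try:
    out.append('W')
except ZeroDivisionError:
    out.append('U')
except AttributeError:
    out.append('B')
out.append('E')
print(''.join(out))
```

Execution trace: 'W' (try body, no exception) → 'E' (after the try/except). Output: WE

Answer: WE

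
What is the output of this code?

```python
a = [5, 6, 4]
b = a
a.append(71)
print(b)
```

Key concept: basic list aliasing.
Step by step:
`a = [5, 6, 4]` → a = [5, 6, 4]
`b = a` → b = [5, 6, 4] (same object as a)
`a.append(71)` → a = [5, 6, 4, 71] (same object as b); b = [5, 6, 4, 71] (same object as a)
`print(b)` → prints [5, 6, 4, 71]

Answer: [5, 6, 4, 71]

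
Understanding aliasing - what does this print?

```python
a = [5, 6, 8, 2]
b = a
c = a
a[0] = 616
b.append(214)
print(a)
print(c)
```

Key concept: multiple aliases.
Step by step:
`a = [5, 6, 8, 2]` → a = [5, 6, 8, 2]
`b = a` → b = [5, 6, 8, 2] (same object as a)
`c = a` → c = [5, 6, 8, 2] (same object as a, b)
`a[0] = 616` → a = [616, 6, 8, 2] (same object as b, c); b = [616, 6, 8, 2] (same object as a, c); c = [616, 6, 8, 2] (same object as a, b)
`b.append(214)` → a = [616, 6, 8, 2, 214] (same object as b, c); b = [616, 6, 8, 2, 214] (same object as a, c); c = [616, 6, 8, 2, 214] (same object as a, b)
`print(a)` → prints [616, 6, 8, 2, 214]
`print(c)` → prints [616, 6, 8, 2, 214]

Answer:
[616, 6, 8, 2, 214]
[616, 6, 8, 2, 214]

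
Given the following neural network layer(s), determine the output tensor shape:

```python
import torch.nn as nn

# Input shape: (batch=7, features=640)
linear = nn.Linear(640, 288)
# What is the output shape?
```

Input: (7, 640) -> Output: (7, 288)

Answer: (7, 288)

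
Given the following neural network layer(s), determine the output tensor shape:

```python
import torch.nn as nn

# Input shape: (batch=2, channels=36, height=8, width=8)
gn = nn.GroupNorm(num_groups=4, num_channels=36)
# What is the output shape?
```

Input: (2, 36, 8, 8) -> Output: (2, 36, 8, 8)

Answer: (2, 36, 8, 8)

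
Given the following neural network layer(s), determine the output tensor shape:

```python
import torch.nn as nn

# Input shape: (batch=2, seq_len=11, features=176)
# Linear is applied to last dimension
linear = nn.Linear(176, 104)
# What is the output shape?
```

Input: (2, 11, 176) -> Output: (2, 11, 104)

Answer: (2, 11, 104)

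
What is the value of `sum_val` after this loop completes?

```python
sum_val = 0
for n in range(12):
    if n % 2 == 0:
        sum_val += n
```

Sum of even numbers 0 to 11
`sum_val` takes the values: 0 → 2 → 6 → 12 → 20 → 30

Answer: 30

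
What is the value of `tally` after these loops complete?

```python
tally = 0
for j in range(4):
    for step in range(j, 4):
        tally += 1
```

Upper triangle: 4 + 3 + ... + 1
`tally` takes the values: 0 → 1 → 2 → 3 → 4 → 5 → 6 → 7 → 8 → 9 → 10

Answer: 10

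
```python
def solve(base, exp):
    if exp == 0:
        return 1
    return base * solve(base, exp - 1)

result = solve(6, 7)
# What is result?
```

solve(6, 7) = 6 * 6 * 6 * 6 * 6 * 6 * 6 = 279936

Answer: 279936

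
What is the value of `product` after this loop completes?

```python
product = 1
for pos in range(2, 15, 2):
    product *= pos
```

Product of even numbers 2 to 14
`product` takes the values: 1 → 2 → 8 → 48 → 384 → 3840 → 46080 → 645120

Answer: 645120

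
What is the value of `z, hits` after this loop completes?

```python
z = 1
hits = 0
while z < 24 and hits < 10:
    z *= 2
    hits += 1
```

Double until >= 24 or 10 iterations
`z, hits` takes the values: (1, 0) → (2, 0) → (2, 1) → (4, 1) → (4, 2) → (8, 2) → (8, 3) → (16, 3) → (16, 4) → (32, 4) → (32, 5)

Answer: 32, 5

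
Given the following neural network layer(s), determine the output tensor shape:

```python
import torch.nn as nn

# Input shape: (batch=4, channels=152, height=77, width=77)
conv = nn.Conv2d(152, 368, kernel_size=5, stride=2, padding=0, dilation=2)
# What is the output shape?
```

Input: (4, 152, 77, 77) -> Output: (4, 368, 35, 35)

Answer: (4, 368, 35, 35)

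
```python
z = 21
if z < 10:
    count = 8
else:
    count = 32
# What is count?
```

Trace:
`z = 21` → z = 21
`if z < 10: ...` → z < 10 is False, take else branch → count = 32
So count = 32

Answer: 32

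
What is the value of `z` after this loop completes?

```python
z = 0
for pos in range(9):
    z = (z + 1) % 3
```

Increment mod 3, 9 times = 0
`z` takes the values: 0 → 1 → 2 → 0 → 1 → 2 → 0 → 1 → 2 → 0

Answer: 0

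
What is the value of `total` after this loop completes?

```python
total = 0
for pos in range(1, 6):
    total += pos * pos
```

Sum of squares 1² to 5² = 55
`total` takes the values: 0 → 1 → 5 → 14 → 30 → 55

Answer: 55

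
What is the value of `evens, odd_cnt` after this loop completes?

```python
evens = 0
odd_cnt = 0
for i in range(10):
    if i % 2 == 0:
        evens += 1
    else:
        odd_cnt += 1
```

Count evens and odds in range(10)
`evens, odd_cnt` takes the values: (0, 0) → (1, 0) → (1, 1) → (2, 1) → (2, 2) → (3, 2) → (3, 3) → (4, 3) → (4, 4) → (5, 4) → (5, 5)

Answer: 5, 5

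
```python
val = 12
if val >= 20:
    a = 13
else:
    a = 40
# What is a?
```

Trace:
`val = 12` → val = 12
`if val >= 20: ...` → val >= 20 is False, take else branch → a = 40
So a = 40

Answer: 40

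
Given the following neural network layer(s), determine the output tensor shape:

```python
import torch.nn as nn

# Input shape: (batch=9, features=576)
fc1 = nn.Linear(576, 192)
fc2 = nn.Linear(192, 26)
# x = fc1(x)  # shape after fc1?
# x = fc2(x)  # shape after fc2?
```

Input: (9, 576) -> after fc1: (9, 192) -> Output: (9, 26)

Answer: (9, 26)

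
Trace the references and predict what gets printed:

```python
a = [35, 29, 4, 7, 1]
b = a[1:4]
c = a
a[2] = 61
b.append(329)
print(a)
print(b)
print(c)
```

Key concept: slice vs alias.
Step by step:
`a = [35, 29, 4, 7, 1]` → a = [35, 29, 4, 7, 1]
`b = a[1:4]` → b = [29, 4, 7]
`c = a` → c = [35, 29, 4, 7, 1] (same object as a)
`a[2] = 61` → a = [35, 29, 61, 7, 1] (same object as c); c = [35, 29, 61, 7, 1] (same object as a)
`b.append(329)` → b = [29, 4, 7, 329]
`print(a)` → prints [35, 29, 61, 7, 1]
`print(b)` → prints [29, 4, 7, 329]
`print(c)` → prints [35, 29, 61, 7, 1]

Answer:
[35, 29, 61, 7, 1]
[29, 4, 7, 329]
[35, 29, 61, 7, 1]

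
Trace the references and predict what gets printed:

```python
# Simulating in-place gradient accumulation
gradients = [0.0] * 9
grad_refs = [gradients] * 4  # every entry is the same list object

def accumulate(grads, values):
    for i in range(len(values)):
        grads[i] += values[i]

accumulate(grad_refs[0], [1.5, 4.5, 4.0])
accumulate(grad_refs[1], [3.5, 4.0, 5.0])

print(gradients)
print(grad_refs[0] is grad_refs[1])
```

Key concept: gradient accumulation aliasing.
Step by step:
`gradients = [0.0] * 9` → gradients = [0.0, 0.0, 0.0, 0.0, 0.0, 0.0, 0.0, 0.0, 0.0]
`grad_refs = [gradients] * 4` → grad_refs = [[0.0, 0.0, 0.0, 0.0, 0.0, 0.0, 0.0, 0.0, 0.0], [0.0, 0.0, 0.0, 0.0, 0.0, 0.0, 0.0, 0.0, 0.0], [0.0, 0.0, 0.0, 0.0, 0.0, 0.0, 0.0, 0.0, 0.0], [0.0, 0.0, 0.0, 0.0, 0.0, 0.0, 0.0, 0.0, 0.0]]
`accumulate(grad_refs[0], [1.5, 4.5, 4.0])` → gradients = [1.5, 4.5, 4.0, 0.0, 0.0, 0.0, 0.0, 0.0, 0.0]; grad_refs = [[1.5, 4.5, 4.0, 0.0, 0.0, 0.0, 0.0, 0.0, 0.0], [1.5, 4.5, 4.0, 0.0, 0.0, 0.0, 0.0, 0.0, 0.0], [1.5, 4.5, 4.0, 0.0, 0.0, 0.0, 0.0, 0.0, 0.0], [1.5, 4.5, 4.0, 0.0, 0.0, 0.0, 0.0, 0.0, 0.0]]
`accumulate(grad_refs[1], [3.5, 4.0, 5.0])` → gradients = [5.0, 8.5, 9.0, 0.0, 0.0, 0.0, 0.0, 0.0, 0.0]; grad_refs = [[5.0, 8.5, 9.0, 0.0, 0.0, 0.0, 0.0, 0.0, 0.0], [5.0, 8.5, 9.0, 0.0, 0.0, 0.0, 0.0, 0.0, 0.0], [5.0, 8.5, 9.0, 0.0, 0.0, 0.0, 0.0, 0.0, 0.0], [5.0, 8.5, 9.0, 0.0, 0.0, 0.0, 0.0, 0.0, 0.0]]
`print(gradients)` → prints [5.0, 8.5, 9.0, 0.0, 0.0, 0.0, 0.0, 0.0, 0.0]
`print(grad_refs[0] is grad_refs[1])` → prints True

Answer:
[5.0, 8.5, 9.0, 0.0, 0.0, 0.0, 0.0, 0.0, 0.0]
True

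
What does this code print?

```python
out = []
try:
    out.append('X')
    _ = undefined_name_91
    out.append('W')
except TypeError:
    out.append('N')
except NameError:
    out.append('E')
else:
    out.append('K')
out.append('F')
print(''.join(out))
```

Execution trace: 'X' (try body) → 'E' (except NameError) → 'F' (after the try/except). Output: XEF

Answer: XEF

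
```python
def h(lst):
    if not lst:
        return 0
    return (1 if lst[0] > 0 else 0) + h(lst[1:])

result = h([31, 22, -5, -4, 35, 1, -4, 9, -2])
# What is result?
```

Count of positive elements in [31, 22, -5, -4, 35, 1, -4, 9, -2] = 5

Answer: 5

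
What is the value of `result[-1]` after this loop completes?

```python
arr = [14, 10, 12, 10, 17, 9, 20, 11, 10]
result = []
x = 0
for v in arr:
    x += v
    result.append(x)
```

Cumulative sum ends at 113
`result` takes the values: [] → [14] → [14, 24] → [14, 24, 36] → [14, 24, 36, 46] → [14, 24, 36, 46, 63] → [14, 24, 36, 46, 63, 72] → [14, 24, 36, 46, 63, 72, 92] → [14, 24, 36, 46, 63, 72, 92, 103] → [14, 24, 36, 46, 63, 72, 92, 103, 113]
So `result[-1]` = 113

Answer: 113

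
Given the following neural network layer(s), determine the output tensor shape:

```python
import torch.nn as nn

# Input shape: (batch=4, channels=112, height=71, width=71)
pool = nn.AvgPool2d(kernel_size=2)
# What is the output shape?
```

Input: (4, 112, 71, 71) -> Output: (4, 112, 35, 35)

Answer: (4, 112, 35, 35)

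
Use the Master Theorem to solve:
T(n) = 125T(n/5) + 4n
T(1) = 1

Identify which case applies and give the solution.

a=125, b=5, f(n)=4n. log_5(125) = 3. Since c=1 < 3, Case 1 applies: T(n) = Θ(n^log_b(a)) = O(n^3).

Answer: O(n^3) - Case 1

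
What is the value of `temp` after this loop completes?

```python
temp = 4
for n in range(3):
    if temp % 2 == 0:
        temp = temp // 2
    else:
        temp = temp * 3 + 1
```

Collatz-style transformation from 4
`temp` takes the values: 4 → 2 → 1 → 4

Answer: 4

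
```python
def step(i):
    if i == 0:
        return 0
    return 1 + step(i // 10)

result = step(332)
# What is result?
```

Count of digits of 332: 3

Answer: 3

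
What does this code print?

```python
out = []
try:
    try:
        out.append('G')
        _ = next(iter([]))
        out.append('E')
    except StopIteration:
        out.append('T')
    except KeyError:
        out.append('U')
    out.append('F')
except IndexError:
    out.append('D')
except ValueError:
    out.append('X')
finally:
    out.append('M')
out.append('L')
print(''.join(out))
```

Execution trace: 'G' (inner try body) → 'T' (inner except StopIteration) → 'F' (try body, no exception) → 'M' (finally) → 'L' (after the try/except). Output: GTFML

Answer: GTFML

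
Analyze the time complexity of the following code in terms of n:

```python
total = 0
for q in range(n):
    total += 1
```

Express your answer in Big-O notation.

Each loop level contributes: n. Multiplying the contributions gives O(n).

Answer: O(n)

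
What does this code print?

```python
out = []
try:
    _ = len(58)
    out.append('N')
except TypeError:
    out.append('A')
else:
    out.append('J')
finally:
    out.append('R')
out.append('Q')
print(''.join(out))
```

Execution trace: 'A' (except TypeError) → 'R' (finally) → 'Q' (after the try/except). Output: ARQ

Answer: ARQ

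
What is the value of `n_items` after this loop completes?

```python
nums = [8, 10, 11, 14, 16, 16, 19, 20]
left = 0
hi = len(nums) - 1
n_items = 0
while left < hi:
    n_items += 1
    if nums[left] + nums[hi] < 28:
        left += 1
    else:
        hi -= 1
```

Steps to find pair summing to 28
`n_items` takes the values: 0 → 1 → 2 → 3 → 4 → 5 → 6 → 7

Answer: 7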